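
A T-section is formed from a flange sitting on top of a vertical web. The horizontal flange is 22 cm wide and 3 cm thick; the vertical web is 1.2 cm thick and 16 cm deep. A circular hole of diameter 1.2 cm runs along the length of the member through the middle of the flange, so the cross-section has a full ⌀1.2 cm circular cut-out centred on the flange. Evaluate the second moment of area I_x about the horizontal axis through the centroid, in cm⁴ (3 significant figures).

Split into non-overlapping primitives; take the origin at the lower-left of the bounding box.
Flange: 22 × 3, A = 66 cm², y = 17.5 cm, Ī = 49.5 cm⁴.
Web: 1.2 × 16, A = 19.2 cm², y = 8 cm, Ī = 409.6 cm⁴.
Hole (subtracted): ⌀1.2, A = 1.131 cm², y = 17.5 cm, Ī = 0.10179 cm⁴.
Centroid: ȳ = ΣA·y / ΣA = 15.33 cm.
Transfer each piece to the horizontal axis through the centroid using Ī + A·d² with d = y − 15.33:
  flange: d = 2.1696 cm → contributes +360.19 cm⁴
  web: d = -7.3304 cm → contributes +1441.3 cm⁴
  hole: d = 2.1696 cm → contributes −5.4257 cm⁴
Total I = 1796.1 cm⁴.

I_x ≈ 1800 cm⁴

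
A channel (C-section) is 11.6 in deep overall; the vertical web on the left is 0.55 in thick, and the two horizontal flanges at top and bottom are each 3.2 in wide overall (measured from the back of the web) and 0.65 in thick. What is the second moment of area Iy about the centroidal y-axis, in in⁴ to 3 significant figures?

Iy ≈ 7.90 in⁴

Split into non-overlapping primitives; take the origin at the lower-left of the bounding box.
Web: 0.55 × 11.6, A = 6.38 in², x = 0.275 in, Ī = 0.16083 in⁴.
Top flange (beyond web): 2.65 × 0.65, A = 1.7225 in², x = 1.875 in, Ī = 1.008 in⁴.
Bottom flange (beyond web): 2.65 × 0.65, A = 1.7225 in², x = 1.875 in, Ī = 1.008 in⁴.
Centroid: x̄ = ΣA·x / ΣA = 0.83602 in.
Transfer each piece to the centroidal y-axis using Ī + A·d² with d = x − 0.83602:
  web: d = -0.56102 in → contributes +2.1689 in⁴
  top flange (beyond web): d = 1.039 in → contributes +2.8674 in⁴
  bottom flange (beyond web): d = 1.039 in → contributes +2.8674 in⁴
Total I = 7.9037 in⁴.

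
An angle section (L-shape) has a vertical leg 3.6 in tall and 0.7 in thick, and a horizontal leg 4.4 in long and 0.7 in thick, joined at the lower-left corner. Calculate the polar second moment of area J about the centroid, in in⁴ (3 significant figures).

J ≈ 14.8 in⁴

Treat the section as a set of non-overlapping primitives; coordinates are from the bounding-box lower-left.
Vertical leg: 0.7 × 3.6, A = 2.52 in², y = 1.8 in, Ī = 2.7216 in⁴.
Horizontal leg (remainder): 3.7 × 0.7, A = 2.59 in², y = 0.35 in, Ī = 0.10576 in⁴.
Centroid: ȳ = ΣA·y / ΣA = 1.0651 in.
Transfer each piece to the centroidal x-axis using Ī + A·d² with d = y − 1.0651:
  vertical leg: d = 0.73493 in → contributes +4.0827 in⁴
  horizontal leg (remainder): d = -0.71507 in → contributes +1.4301 in⁴
Total I = 5.5128 in⁴.
For the y-axis: x̄ = 1.4651 in.
Repeating about the centroidal y-axis gives I_y = 9.2396 in⁴.
Polar second moment: J = I_x + I_y = 14.752 in⁴.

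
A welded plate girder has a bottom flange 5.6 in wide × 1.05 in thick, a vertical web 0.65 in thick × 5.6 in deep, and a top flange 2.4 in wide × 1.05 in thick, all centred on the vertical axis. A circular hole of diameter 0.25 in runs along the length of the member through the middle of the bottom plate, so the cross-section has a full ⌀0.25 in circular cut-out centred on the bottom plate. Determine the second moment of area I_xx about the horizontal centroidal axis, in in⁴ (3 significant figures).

I_xx ≈ 92.5 in⁴

Treat the section as a set of non-overlapping primitives; coordinates are from the bounding-box lower-left.
Bottom plate: 5.6 × 1.05, A = 5.88 in², y = 0.525 in, Ī = 0.54023 in⁴.
Web plate: 0.65 × 5.6, A = 3.64 in², y = 3.85 in, Ī = 9.5125 in⁴.
Top plate: 2.4 × 1.05, A = 2.52 in², y = 7.175 in, Ī = 0.23153 in⁴.
Hole (subtracted): ⌀0.25, A = 0.049087 in², y = 0.525 in, Ī = 0.00019175 in⁴.
Centroid: ȳ = ΣA·y / ΣA = 2.9319 in.
Transfer each piece to the horizontal centroidal axis using Ī + A·d² with d = y − 2.9319:
  bottom plate: d = -2.4069 in → contributes +34.604 in⁴
  web plate: d = 0.91809 in → contributes +12.581 in⁴
  top plate: d = 4.2431 in → contributes +45.601 in⁴
  hole: d = -2.4069 in → contributes −0.28456 in⁴
Total I = 92.502 in⁴.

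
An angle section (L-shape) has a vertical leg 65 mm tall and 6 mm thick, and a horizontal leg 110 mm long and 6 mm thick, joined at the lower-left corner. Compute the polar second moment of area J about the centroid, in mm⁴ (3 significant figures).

Decompose the section into non-overlapping parts with the origin at the bottom-left of its bounding rectangle.
Vertical leg: 6 × 65, A = 390 mm², y = 32.5 mm, Ī = 137 313 mm⁴.
Horizontal leg (remainder): 104 × 6, A = 624 mm², y = 3 mm, Ī = 1 872 mm⁴.
Centroid: ȳ = ΣA·y / ΣA = 14.346 mm.
Transfer each piece to the centroidal x-axis using Ī + A·d² with d = y − 14.346:
  vertical leg: d = 18.154 mm → contributes +265 842 mm⁴
  horizontal leg (remainder): d = -11.346 mm → contributes +82 203 mm⁴
Total I = 348 045 mm⁴.
For the y-axis: x̄ = 36.846 mm.
Repeating about the centroidal y-axis gives I_y = 1 289 602 mm⁴.
Polar second moment: J = I_x + I_y = 1 637 647 mm⁴.

J ≈ 1.64 × 10⁶ mm⁴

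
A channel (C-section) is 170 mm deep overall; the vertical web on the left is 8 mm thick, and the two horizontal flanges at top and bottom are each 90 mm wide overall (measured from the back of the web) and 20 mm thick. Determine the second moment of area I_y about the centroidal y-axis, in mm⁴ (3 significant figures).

Break the section into simple shapes (no overlaps), measuring from the bottom-left corner of the bounding box.
Web: 8 × 170, A = 1 360 mm², x = 4 mm, Ī = 7253.3 mm⁴.
Top flange (beyond web): 82 × 20, A = 1 640 mm², x = 49 mm, Ī = 918 947 mm⁴.
Bottom flange (beyond web): 82 × 20, A = 1 640 mm², x = 49 mm, Ī = 918 947 mm⁴.
Centroid: x̄ = ΣA·x / ΣA = 35.81 mm.
Transfer each piece to the centroidal y-axis using Ī + A·d² with d = x − 35.81:
  web: d = -31.81 mm → contributes +1 383 435 mm⁴
  top flange (beyond web): d = 13.19 mm → contributes +1 204 253 mm⁴
  bottom flange (beyond web): d = 13.19 mm → contributes +1 204 253 mm⁴
Total I = 3 791 940 mm⁴.

I_y ≈ 3.79 × 10⁶ mm⁴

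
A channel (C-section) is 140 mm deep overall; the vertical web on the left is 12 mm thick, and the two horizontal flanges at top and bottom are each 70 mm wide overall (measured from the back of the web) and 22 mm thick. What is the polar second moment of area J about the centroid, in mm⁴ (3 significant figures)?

J ≈ 1.37 × 10⁷ mm⁴

Split into non-overlapping primitives; take the origin at the lower-left of the bounding box.
Web: 12 × 140, A = 1 680 mm², y = 70 mm, Ī = 2 744 000 mm⁴.
Top flange (beyond web): 58 × 22, A = 1 276 mm², y = 129 mm, Ī = 51 465 mm⁴.
Bottom flange (beyond web): 58 × 22, A = 1 276 mm², y = 11 mm, Ī = 51 465 mm⁴.
By symmetry the centroid is at mid-height, ȳ = 70 mm.
Transfer each piece to the centroidal x-axis using Ī + A·d² with d = y − 70:
  web: d = 0 mm → contributes +2 744 000 mm⁴
  top flange (beyond web): d = 59 mm → contributes +4 493 221 mm⁴
  bottom flange (beyond web): d = -59 mm → contributes +4 493 221 mm⁴
Total I = 11 730 443 mm⁴.
For the y-axis: x̄ = 27.106 mm.
Repeating about the centroidal y-axis gives I_y = 1 976 595 mm⁴.
Polar second moment: J = I_x + I_y = 13 707 038 mm⁴.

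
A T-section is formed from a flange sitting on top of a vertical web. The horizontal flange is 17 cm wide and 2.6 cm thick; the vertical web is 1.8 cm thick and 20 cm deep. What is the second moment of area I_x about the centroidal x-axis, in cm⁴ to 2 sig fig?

I_x ≈ 3800 cm⁴

Break the section into simple shapes (no overlaps), measuring from the bottom-left corner of the bounding box.
Flange: 17 × 2.6, A = 44.2 cm², y = 21.3 cm, Ī = 24.9 cm⁴.
Web: 1.8 × 20, A = 36 cm², y = 10 cm, Ī = 1 200 cm⁴.
Centroid: ȳ = ΣA·y / ΣA = 16.23 cm.
Transfer each piece to the centroidal x-axis using Ī + A·d² with d = y − 16.23:
  flange: d = 5.072 cm → contributes +1 162 cm⁴
  web: d = -6.228 cm → contributes +2 596 cm⁴
Total I = 3 758 cm⁴.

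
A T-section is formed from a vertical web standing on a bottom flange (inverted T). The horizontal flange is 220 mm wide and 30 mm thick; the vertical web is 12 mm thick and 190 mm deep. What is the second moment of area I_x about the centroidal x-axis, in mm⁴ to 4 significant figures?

I_x ≈ 2.786 × 10⁷ mm⁴

Split into non-overlapping primitives; take the origin at the lower-left of the bounding box.
Flange: 220 × 30, A = 6 600 mm², y = 15 mm, Ī = 495 000 mm⁴.
Web: 12 × 190, A = 2 280 mm², y = 125 mm, Ī = 6 859 000 mm⁴.
Centroid: ȳ = ΣA·y / ΣA = 43.2432 mm.
Transfer each piece to the centroidal x-axis using Ī + A·d² with d = y − 43.2432:
  flange: d = -28.2432 mm → contributes +5 759 693 mm⁴
  web: d = 81.7568 mm → contributes +22 098 901 mm⁴
Total I = 27 858 595 mm⁴.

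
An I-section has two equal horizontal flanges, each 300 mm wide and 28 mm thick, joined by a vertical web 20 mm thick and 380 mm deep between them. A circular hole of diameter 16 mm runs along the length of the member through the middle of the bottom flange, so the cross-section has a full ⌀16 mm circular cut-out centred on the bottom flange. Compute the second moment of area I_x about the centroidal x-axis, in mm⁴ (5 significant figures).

Decompose the section into non-overlapping parts with the origin at the bottom-left of its bounding rectangle.
Bottom flange: 300 × 28, A = 8 400 mm², y = 14 mm, Ī = 548 800 mm⁴.
Web: 20 × 380, A = 7 600 mm², y = 218 mm, Ī = 91 453 333 mm⁴.
Top flange: 300 × 28, A = 8 400 mm², y = 422 mm, Ī = 548 800 mm⁴.
Hole (subtracted): ⌀16, A = 201.0619 mm², y = 14 mm, Ī = 3216.991 mm⁴.
Centroid: ȳ = ΣA·y / ΣA = 219.695 mm.
Transfer each piece to the centroidal x-axis using Ī + A·d² with d = y − 219.695:
  bottom flange: d = -205.695 mm → contributes +355 956 357 mm⁴
  web: d = -1.694977 mm → contributes +91 475 168 mm⁴
  top flange: d = 202.305 mm → contributes +344 338 309 mm⁴
  hole: d = -205.695 mm → contributes −8 510 232 mm⁴
Total I = 783 259 601 mm⁴.

I_x ≈ 7.8326 × 10⁸ mm⁴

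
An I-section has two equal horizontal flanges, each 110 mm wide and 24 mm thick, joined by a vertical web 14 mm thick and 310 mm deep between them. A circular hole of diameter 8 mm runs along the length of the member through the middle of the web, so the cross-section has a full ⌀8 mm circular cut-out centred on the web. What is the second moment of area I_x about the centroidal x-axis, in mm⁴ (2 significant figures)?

I_x ≈ 1.8 × 10⁸ mm⁴

Decompose the section into non-overlapping parts with the origin at the bottom-left of its bounding rectangle.
Bottom flange: 110 × 24, A = 2 640 mm², y = 12 mm, Ī = 126 720 mm⁴.
Web: 14 × 310, A = 4 340 mm², y = 179 mm, Ī = 34 756 167 mm⁴.
Top flange: 110 × 24, A = 2 640 mm², y = 346 mm, Ī = 126 720 mm⁴.
Hole (subtracted): ⌀8, A = 50.27 mm², y = 179 mm, Ī = 201.1 mm⁴.
By symmetry the centroid is at mid-height, ȳ = 179 mm.
Transfer each piece to the centroidal x-axis using Ī + A·d² with d = y − 179:
  bottom flange: d = -167 mm → contributes +73 753 680 mm⁴
  web: d = 0 mm → contributes +34 756 167 mm⁴
  top flange: d = 167 mm → contributes +73 753 680 mm⁴
  hole: d = 0 mm → contributes −201.1 mm⁴
Total I = 182 263 326 mm⁴.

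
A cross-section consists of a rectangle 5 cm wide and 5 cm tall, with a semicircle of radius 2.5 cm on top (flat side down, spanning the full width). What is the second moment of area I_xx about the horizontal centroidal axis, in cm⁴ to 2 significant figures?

I_xx ≈ 150 cm⁴

Treat the section as a set of non-overlapping primitives; coordinates are from the bounding-box lower-left.
Rectangular body: 5 × 5, A = 25 cm², y = 2.5 cm, Ī = 52.08 cm⁴.
Semicircular cap: semicircle r = 2.5, A = 9.817 cm², y = 6.061 cm, Ī = 4.287 cm⁴.
Centroid: ȳ = ΣA·y / ΣA = 3.504 cm.
Transfer each piece to the horizontal centroidal axis using Ī + A·d² with d = y − 3.504:
  rectangular body: d = -1.004 cm → contributes +77.29 cm⁴
  semicircular cap: d = 2.557 cm → contributes +68.47 cm⁴
Total I = 145.8 cm⁴.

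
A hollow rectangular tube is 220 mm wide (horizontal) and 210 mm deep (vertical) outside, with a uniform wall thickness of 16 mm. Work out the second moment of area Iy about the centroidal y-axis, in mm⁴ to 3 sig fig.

Break the section into simple shapes (no overlaps), measuring from the bottom-left corner of the bounding box.
Outer rectangle: 220 × 210, A = 46 200 mm², x = 110 mm, Ī = 186 340 000 mm⁴.
Inner void (subtracted): 188 × 178, A = 33 464 mm², x = 110 mm, Ī = 98 562 635 mm⁴.
By symmetry the centroid is at mid-width, x̄ = 110 mm.
All pieces are centred on the centroidal y-axis, so I = ΣĪ (holes subtracted) = 87 777 365 mm⁴.

Iy ≈ 8.78 × 10⁷ mm⁴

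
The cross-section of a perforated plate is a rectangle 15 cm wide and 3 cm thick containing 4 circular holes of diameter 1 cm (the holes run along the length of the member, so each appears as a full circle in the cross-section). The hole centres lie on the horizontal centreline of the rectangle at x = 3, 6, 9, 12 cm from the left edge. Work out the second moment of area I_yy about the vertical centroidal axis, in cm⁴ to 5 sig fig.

I_yy ≈ 808.21 cm⁴

Break the section into simple shapes (no overlaps), measuring from the bottom-left corner of the bounding box.
Plate: 15 × 3, A = 45 cm², x = 7.5 cm, Ī = 843.75 cm⁴.
Hole 1 (subtracted): ⌀1, A = 0.7853982 cm², x = 3 cm, Ī = 0.04908739 cm⁴.
Hole 2 (subtracted): ⌀1, A = 0.7853982 cm², x = 6 cm, Ī = 0.04908739 cm⁴.
Hole 3 (subtracted): ⌀1, A = 0.7853982 cm², x = 9 cm, Ī = 0.04908739 cm⁴.
Hole 4 (subtracted): ⌀1, A = 0.7853982 cm², x = 12 cm, Ī = 0.04908739 cm⁴.
By symmetry the centroid is at mid-width, x̄ = 7.5 cm.
Transfer each piece to the vertical centroidal axis using Ī + A·d² with d = x − 7.5:
  plate: d = 0 cm → contributes +843.75 cm⁴
  hole 1: d = -4.5 cm → contributes −15.9534 cm⁴
  hole 2: d = -1.5 cm → contributes −1.816233 cm⁴
  hole 3: d = 1.5 cm → contributes −1.816233 cm⁴
  hole 4: d = 4.5 cm → contributes −15.9534 cm⁴
Total I = 808.2107 cm⁴.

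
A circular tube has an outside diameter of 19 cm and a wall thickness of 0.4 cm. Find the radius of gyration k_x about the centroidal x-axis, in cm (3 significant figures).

k_x ≈ 6.58 cm

Treat the section as a set of non-overlapping primitives; coordinates are from the bounding-box lower-left.
Outer circle: ⌀19, A = 283.53 cm², y = 9.5 cm, Ī = 6397.1 cm⁴.
Bore (subtracted): ⌀18.2, A = 260.16 cm², y = 9.5 cm, Ī = 5385.9 cm⁴.
By symmetry the centroid is at mid-height, ȳ = 9.5 cm.
All pieces are centred on the centroidal x-axis, so I = ΣĪ (holes subtracted) = 1011.3 cm⁴.
Radius of gyration: k = √(I/A) = √(1011.3 / 23.373) = 6.5776 cm.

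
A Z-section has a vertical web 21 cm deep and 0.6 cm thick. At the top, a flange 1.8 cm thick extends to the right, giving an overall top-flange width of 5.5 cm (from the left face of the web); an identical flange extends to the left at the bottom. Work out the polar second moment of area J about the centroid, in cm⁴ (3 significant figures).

J ≈ 2260 cm⁴

Decompose the section into non-overlapping parts with the origin at the bottom-left of its bounding rectangle.
Web: 0.6 × 21, A = 12.6 cm², y = 10.5 cm, Ī = 463.05 cm⁴.
Top flange (beyond web): 4.9 × 1.8, A = 8.82 cm², y = 20.1 cm, Ī = 2.3814 cm⁴.
Bottom flange (beyond web): 4.9 × 1.8, A = 8.82 cm², y = 0.9 cm, Ī = 2.3814 cm⁴.
Centroid: ȳ = ΣA·y / ΣA = 10.5 cm.
Transfer each piece to the centroidal x-axis using Ī + A·d² with d = y − 10.5:
  web: d = 0 cm → contributes +463.05 cm⁴
  top flange (beyond web): d = 9.6 cm → contributes +815.23 cm⁴
  bottom flange (beyond web): d = -9.6 cm → contributes +815.23 cm⁴
Total I = 2093.5 cm⁴.
For the y-axis: x̄ = 5.2 cm.
Repeating about the centroidal y-axis gives I_y = 169.08 cm⁴.
Polar second moment: J = I_x + I_y = 2262.6 cm⁴.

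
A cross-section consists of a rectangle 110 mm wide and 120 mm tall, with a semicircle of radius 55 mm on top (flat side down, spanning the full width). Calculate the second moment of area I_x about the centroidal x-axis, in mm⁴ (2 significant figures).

Break the section into simple shapes (no overlaps), measuring from the bottom-left corner of the bounding box.
Rectangular body: 110 × 120, A = 13 200 mm², y = 60 mm, Ī = 15 840 000 mm⁴.
Semicircular cap: semicircle r = 55, A = 4 752 mm², y = 143.3 mm, Ī = 1 004 345 mm⁴.
Centroid: ȳ = ΣA·y / ΣA = 82.06 mm.
Transfer each piece to the centroidal x-axis using Ī + A·d² with d = y − 82.06:
  rectangular body: d = -22.06 mm → contributes +22 263 780 mm⁴
  semicircular cap: d = 61.28 mm → contributes +18 849 459 mm⁴
Total I = 41 113 239 mm⁴.

I_x ≈ 4.1 × 10⁷ mm⁴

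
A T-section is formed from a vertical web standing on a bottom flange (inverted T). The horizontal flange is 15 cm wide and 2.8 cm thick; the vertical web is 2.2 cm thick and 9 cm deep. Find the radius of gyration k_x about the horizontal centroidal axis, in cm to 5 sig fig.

Treat the section as a set of non-overlapping primitives; coordinates are from the bounding-box lower-left.
Flange: 15 × 2.8, A = 42 cm², y = 1.4 cm, Ī = 27.44 cm⁴.
Web: 2.2 × 9, A = 19.8 cm², y = 7.3 cm, Ī = 133.65 cm⁴.
Centroid: ȳ = ΣA·y / ΣA = 3.290291 cm.
Transfer each piece to the horizontal centroidal axis using Ī + A·d² with d = y − 3.290291:
  flange: d = -1.890291 cm → contributes +177.5144 cm⁴
  web: d = 4.009709 cm → contributes +451.9897 cm⁴
Total I = 629.5042 cm⁴.
Radius of gyration: k = √(I/A) = √(629.5042 / 61.8) = 3.191575 cm.

k_x ≈ 3.1916 cm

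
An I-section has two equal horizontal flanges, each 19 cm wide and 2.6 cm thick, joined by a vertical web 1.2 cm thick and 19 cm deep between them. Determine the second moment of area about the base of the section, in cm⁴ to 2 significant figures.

Split into non-overlapping primitives; take the origin at the lower-left of the bounding box.
Bottom flange: 19 × 2.6, A = 49.4 cm², y = 1.3 cm, Ī = 27.83 cm⁴.
Web: 1.2 × 19, A = 22.8 cm², y = 12.1 cm, Ī = 685.9 cm⁴.
Top flange: 19 × 2.6, A = 49.4 cm², y = 22.9 cm, Ī = 27.83 cm⁴.
Transfer each piece to a horizontal axis along the bottom face using Ī + A·d² with d = y − 0:
  bottom flange: d = 1.3 cm → contributes +111.3 cm⁴
  web: d = 12.1 cm → contributes +4 024 cm⁴
  top flange: d = 22.9 cm → contributes +25 934 cm⁴
Total I = 30 069 cm⁴.

I_base ≈ 3.0 × 10⁴ cm⁴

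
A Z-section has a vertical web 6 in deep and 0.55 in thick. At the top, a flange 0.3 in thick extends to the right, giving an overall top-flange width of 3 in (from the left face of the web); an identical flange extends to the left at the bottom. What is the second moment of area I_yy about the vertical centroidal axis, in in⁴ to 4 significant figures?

Split into non-overlapping primitives; take the origin at the lower-left of the bounding box.
Web: 0.55 × 6, A = 3.3 in², x = 2.725 in, Ī = 0.0831875 in⁴.
Top flange (beyond web): 2.45 × 0.3, A = 0.735 in², x = 4.225 in, Ī = 0.367653 in⁴.
Bottom flange (beyond web): 2.45 × 0.3, A = 0.735 in², x = 1.225 in, Ī = 0.367653 in⁴.
Centroid: x̄ = ΣA·x / ΣA = 2.725 in.
Transfer each piece to the vertical centroidal axis using Ī + A·d² with d = x − 2.725:
  web: d = 0 in → contributes +0.0831875 in⁴
  top flange (beyond web): d = 1.5 in → contributes +2.0214 in⁴
  bottom flange (beyond web): d = -1.5 in → contributes +2.0214 in⁴
Total I = 4.12599 in⁴.

I_yy ≈ 4.126 in⁴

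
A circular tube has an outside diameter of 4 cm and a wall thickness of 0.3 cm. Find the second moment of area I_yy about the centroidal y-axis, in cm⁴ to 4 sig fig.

Decompose the section into non-overlapping parts with the origin at the bottom-left of its bounding rectangle.
Outer circle: ⌀4, A = 12.5664 cm², x = 2 cm, Ī = 12.5664 cm⁴.
Bore (subtracted): ⌀3.4, A = 9.0792 cm², x = 2 cm, Ī = 6.55972 cm⁴.
By symmetry the centroid is at mid-width, x̄ = 2 cm.
All pieces are centred on the centroidal y-axis, so I = ΣĪ (holes subtracted) = 6.00665 cm⁴.

I_yy ≈ 6.007 cm⁴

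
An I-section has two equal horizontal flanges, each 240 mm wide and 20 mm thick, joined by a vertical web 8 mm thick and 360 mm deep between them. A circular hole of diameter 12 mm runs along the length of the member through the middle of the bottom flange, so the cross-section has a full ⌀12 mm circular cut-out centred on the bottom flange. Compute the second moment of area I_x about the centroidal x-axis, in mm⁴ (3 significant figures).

Decompose the section into non-overlapping parts with the origin at the bottom-left of its bounding rectangle.
Bottom flange: 240 × 20, A = 4 800 mm², y = 10 mm, Ī = 160 000 mm⁴.
Web: 8 × 360, A = 2 880 mm², y = 200 mm, Ī = 31 104 000 mm⁴.
Top flange: 240 × 20, A = 4 800 mm², y = 390 mm, Ī = 160 000 mm⁴.
Hole (subtracted): ⌀12, A = 113.1 mm², y = 10 mm, Ī = 1017.9 mm⁴.
Centroid: ȳ = ΣA·y / ΣA = 201.74 mm.
Transfer each piece to the centroidal x-axis using Ī + A·d² with d = y − 201.74:
  bottom flange: d = -191.74 mm → contributes +176 623 840 mm⁴
  web: d = -1.7376 mm → contributes +31 112 695 mm⁴
  top flange: d = 188.26 mm → contributes +170 285 145 mm⁴
  hole: d = -191.74 mm → contributes −4 158 849 mm⁴
Total I = 373 862 830 mm⁴.

I_x ≈ 3.74 × 10⁸ mm⁴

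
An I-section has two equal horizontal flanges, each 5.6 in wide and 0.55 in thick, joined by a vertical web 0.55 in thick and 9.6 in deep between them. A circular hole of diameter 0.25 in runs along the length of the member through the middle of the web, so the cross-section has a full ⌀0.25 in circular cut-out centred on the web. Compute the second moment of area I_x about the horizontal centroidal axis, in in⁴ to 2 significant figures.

Decompose the section into non-overlapping parts with the origin at the bottom-left of its bounding rectangle.
Bottom flange: 5.6 × 0.55, A = 3.08 in², y = 0.275 in, Ī = 0.07764 in⁴.
Web: 0.55 × 9.6, A = 5.28 in², y = 5.35 in, Ī = 40.55 in⁴.
Top flange: 5.6 × 0.55, A = 3.08 in², y = 10.43 in, Ī = 0.07764 in⁴.
Hole (subtracted): ⌀0.25, A = 0.04909 in², y = 5.35 in, Ī = 0.0001917 in⁴.
By symmetry the centroid is at mid-height, ȳ = 5.35 in.
Transfer each piece to the horizontal centroidal axis using Ī + A·d² with d = y − 5.35:
  bottom flange: d = -5.075 in → contributes +79.4 in⁴
  web: d = 0 in → contributes +40.55 in⁴
  top flange: d = 5.075 in → contributes +79.4 in⁴
  hole: d = 0 in → contributes −0.0001917 in⁴
Total I = 199.4 in⁴.

I_x ≈ 200 in⁴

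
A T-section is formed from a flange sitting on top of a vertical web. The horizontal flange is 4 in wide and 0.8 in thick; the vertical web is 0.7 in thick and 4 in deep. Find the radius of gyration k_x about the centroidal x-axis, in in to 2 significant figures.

Split into non-overlapping primitives; take the origin at the lower-left of the bounding box.
Flange: 4 × 0.8, A = 3.2 in², y = 4.4 in, Ī = 0.1707 in⁴.
Web: 0.7 × 4, A = 2.8 in², y = 2 in, Ī = 3.733 in⁴.
Centroid: ȳ = ΣA·y / ΣA = 3.28 in.
Transfer each piece to the centroidal x-axis using Ī + A·d² with d = y − 3.28:
  flange: d = 1.12 in → contributes +4.185 in⁴
  web: d = -1.28 in → contributes +8.321 in⁴
Total I = 12.51 in⁴.
Radius of gyration: k = √(I/A) = √(12.51 / 6) = 1.444 in.

k_x ≈ 1.4 in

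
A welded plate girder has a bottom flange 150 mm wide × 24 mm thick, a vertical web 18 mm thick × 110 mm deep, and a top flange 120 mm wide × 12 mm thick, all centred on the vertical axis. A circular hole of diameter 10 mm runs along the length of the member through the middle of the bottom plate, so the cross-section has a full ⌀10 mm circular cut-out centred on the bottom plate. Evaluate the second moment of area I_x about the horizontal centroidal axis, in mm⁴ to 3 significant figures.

Break the section into simple shapes (no overlaps), measuring from the bottom-left corner of the bounding box.
Bottom plate: 150 × 24, A = 3 600 mm², y = 12 mm, Ī = 172 800 mm⁴.
Web plate: 18 × 110, A = 1 980 mm², y = 79 mm, Ī = 1 996 500 mm⁴.
Top plate: 120 × 12, A = 1 440 mm², y = 140 mm, Ī = 17 280 mm⁴.
Hole (subtracted): ⌀10, A = 78.54 mm², y = 12 mm, Ī = 490.87 mm⁴.
Centroid: ȳ = ΣA·y / ΣA = 57.665 mm.
Transfer each piece to the horizontal centroidal axis using Ī + A·d² with d = y − 57.665:
  bottom plate: d = -45.665 mm → contributes +7 679 768 mm⁴
  web plate: d = 21.335 mm → contributes +2 897 782 mm⁴
  top plate: d = 82.335 mm → contributes +9 779 176 mm⁴
  hole: d = -45.665 mm → contributes −164 268 mm⁴
Total I = 20 192 459 mm⁴.

I_x ≈ 2.02 × 10⁷ mm⁴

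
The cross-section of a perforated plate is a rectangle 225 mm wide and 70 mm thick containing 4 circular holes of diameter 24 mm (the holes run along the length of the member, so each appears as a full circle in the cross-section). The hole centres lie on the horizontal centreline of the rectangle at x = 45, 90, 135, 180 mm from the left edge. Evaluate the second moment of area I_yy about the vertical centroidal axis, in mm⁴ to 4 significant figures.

Decompose the section into non-overlapping parts with the origin at the bottom-left of its bounding rectangle.
Plate: 225 × 70, A = 15 750 mm², x = 112.5 mm, Ī = 66 445 313 mm⁴.
Hole 1 (subtracted): ⌀24, A = 452.389 mm², x = 45 mm, Ī = 16 286 mm⁴.
Hole 2 (subtracted): ⌀24, A = 452.389 mm², x = 90 mm, Ī = 16 286 mm⁴.
Hole 3 (subtracted): ⌀24, A = 452.389 mm², x = 135 mm, Ī = 16 286 mm⁴.
Hole 4 (subtracted): ⌀24, A = 452.389 mm², x = 180 mm, Ī = 16 286 mm⁴.
By symmetry the centroid is at mid-width, x̄ = 112.5 mm.
Transfer each piece to the vertical centroidal axis using Ī + A·d² with d = x − 112.5:
  plate: d = 0 mm → contributes +66 445 313 mm⁴
  hole 1: d = -67.5 mm → contributes −2 077 485 mm⁴
  hole 2: d = -22.5 mm → contributes −245 308 mm⁴
  hole 3: d = 22.5 mm → contributes −245 308 mm⁴
  hole 4: d = 67.5 mm → contributes −2 077 485 mm⁴
Total I = 61 799 726 mm⁴.

I_yy ≈ 6.180 × 10⁷ mm⁴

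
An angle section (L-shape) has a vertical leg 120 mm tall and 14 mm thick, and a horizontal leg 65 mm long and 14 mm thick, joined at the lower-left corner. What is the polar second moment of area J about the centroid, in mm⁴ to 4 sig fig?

J ≈ 4.147 × 10⁶ mm⁴

Break the section into simple shapes (no overlaps), measuring from the bottom-left corner of the bounding box.
Vertical leg: 14 × 120, A = 1 680 mm², y = 60 mm, Ī = 2 016 000 mm⁴.
Horizontal leg (remainder): 51 × 14, A = 714 mm², y = 7 mm, Ī = 11 662 mm⁴.
Centroid: ȳ = ΣA·y / ΣA = 44.193 mm.
Transfer each piece to the centroidal x-axis using Ī + A·d² with d = y − 44.193:
  vertical leg: d = 15.807 mm → contributes +2 435 768 mm⁴
  horizontal leg (remainder): d = -37.193 mm → contributes +999 351 mm⁴
Total I = 3 435 119 mm⁴.
For the y-axis: x̄ = 16.693 mm.
Repeating about the centroidal y-axis gives I_y = 711 436 mm⁴.
Polar second moment: J = I_x + I_y = 4 146 555 mm⁴.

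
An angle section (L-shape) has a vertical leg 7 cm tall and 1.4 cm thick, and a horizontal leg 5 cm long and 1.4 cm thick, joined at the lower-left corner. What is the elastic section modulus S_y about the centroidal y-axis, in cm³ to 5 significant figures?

S_y ≈ 8.0690 cm³

Break the section into simple shapes (no overlaps), measuring from the bottom-left corner of the bounding box.
Vertical leg: 1.4 × 7, A = 9.8 cm², x = 0.7 cm, Ī = 1.600667 cm⁴.
Horizontal leg (remainder): 3.6 × 1.4, A = 5.04 cm², x = 3.2 cm, Ī = 5.4432 cm⁴.
Centroid: x̄ = ΣA·x / ΣA = 1.549057 cm.
Transfer each piece to the centroidal y-axis using Ī + A·d² with d = x − 1.549057:
  vertical leg: d = -0.8490566 cm → contributes +8.665458 cm⁴
  horizontal leg (remainder): d = 1.650943 cm → contributes +19.1803 cm⁴
Total I = 27.84575 cm⁴.
Extreme fibre distance c = 3.450943 cm; S = I/c = 8.069026 cm³.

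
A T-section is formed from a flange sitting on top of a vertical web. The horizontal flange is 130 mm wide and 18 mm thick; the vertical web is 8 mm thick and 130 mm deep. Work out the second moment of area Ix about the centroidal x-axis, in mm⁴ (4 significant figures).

Ix ≈ 5.471 × 10⁶ mm⁴

Treat the section as a set of non-overlapping primitives; coordinates are from the bounding-box lower-left.
Flange: 130 × 18, A = 2 340 mm², y = 139 mm, Ī = 63 180 mm⁴.
Web: 8 × 130, A = 1 040 mm², y = 65 mm, Ī = 1 464 667 mm⁴.
Centroid: ȳ = ΣA·y / ΣA = 116.231 mm.
Transfer each piece to the centroidal x-axis using Ī + A·d² with d = y − 116.231:
  flange: d = 22.7692 mm → contributes +1 276 325 mm⁴
  web: d = -51.2308 mm → contributes +4 194 242 mm⁴
Total I = 5 470 567 mm⁴.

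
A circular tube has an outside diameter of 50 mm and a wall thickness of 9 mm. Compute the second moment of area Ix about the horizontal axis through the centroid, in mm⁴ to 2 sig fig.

Ix ≈ 2.6 × 10⁵ mm⁴

Decompose the section into non-overlapping parts with the origin at the bottom-left of its bounding rectangle.
Outer circle: ⌀50, A = 1 963 mm², y = 25 mm, Ī = 306 796 mm⁴.
Bore (subtracted): ⌀32, A = 804.2 mm², y = 25 mm, Ī = 51 472 mm⁴.
By symmetry the centroid is at mid-height, ȳ = 25 mm.
All pieces are centred on the horizontal axis through the centroid, so I = ΣĪ (holes subtracted) = 255 324 mm⁴.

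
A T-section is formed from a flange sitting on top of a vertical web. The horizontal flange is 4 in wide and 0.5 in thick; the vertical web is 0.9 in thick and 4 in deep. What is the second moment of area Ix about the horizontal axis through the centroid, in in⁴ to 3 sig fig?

Decompose the section into non-overlapping parts with the origin at the bottom-left of its bounding rectangle.
Flange: 4 × 0.5, A = 2 in², y = 4.25 in, Ī = 0.041667 in⁴.
Web: 0.9 × 4, A = 3.6 in², y = 2 in, Ī = 4.8 in⁴.
Centroid: ȳ = ΣA·y / ΣA = 2.8036 in.
Transfer each piece to the horizontal axis through the centroid using Ī + A·d² with d = y − 2.8036:
  flange: d = 1.4464 in → contributes +4.226 in⁴
  web: d = -0.80357 in → contributes +7.1246 in⁴
Total I = 11.351 in⁴.

Ix ≈ 11.4 in⁴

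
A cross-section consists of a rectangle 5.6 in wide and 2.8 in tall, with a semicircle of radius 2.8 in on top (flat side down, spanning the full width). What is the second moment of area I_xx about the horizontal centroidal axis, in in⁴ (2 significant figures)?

Split into non-overlapping primitives; take the origin at the lower-left of the bounding box.
Rectangular body: 5.6 × 2.8, A = 15.68 in², y = 1.4 in, Ī = 10.24 in⁴.
Semicircular cap: semicircle r = 2.8, A = 12.32 in², y = 3.988 in, Ī = 6.746 in⁴.
Centroid: ȳ = ΣA·y / ΣA = 2.539 in.
Transfer each piece to the horizontal centroidal axis using Ī + A·d² with d = y − 2.539:
  rectangular body: d = -1.139 in → contributes +30.57 in⁴
  semicircular cap: d = 1.45 in → contributes +32.63 in⁴
Total I = 63.2 in⁴.

I_xx ≈ 63 in⁴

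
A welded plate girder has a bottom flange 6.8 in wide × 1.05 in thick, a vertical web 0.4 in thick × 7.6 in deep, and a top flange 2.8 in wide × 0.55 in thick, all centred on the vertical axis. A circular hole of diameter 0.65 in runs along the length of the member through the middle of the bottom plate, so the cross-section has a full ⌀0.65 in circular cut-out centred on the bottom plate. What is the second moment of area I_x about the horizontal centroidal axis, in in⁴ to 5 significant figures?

I_x ≈ 121.10 in⁴

Decompose the section into non-overlapping parts with the origin at the bottom-left of its bounding rectangle.
Bottom plate: 6.8 × 1.05, A = 7.14 in², y = 0.525 in, Ī = 0.6559875 in⁴.
Web plate: 0.4 × 7.6, A = 3.04 in², y = 4.85 in, Ī = 14.63253 in⁴.
Top plate: 2.8 × 0.55, A = 1.54 in², y = 8.925 in, Ī = 0.03882083 in⁴.
Hole (subtracted): ⌀0.65, A = 0.3318307 in², y = 0.525 in, Ī = 0.008762405 in⁴.
Centroid: ȳ = ΣA·y / ΣA = 2.815447 in.
Transfer each piece to the horizontal centroidal axis using Ī + A·d² with d = y − 2.815447:
  bottom plate: d = -2.290447 in → contributes +38.11349 in⁴
  web plate: d = 2.034553 in → contributes +27.21633 in⁴
  top plate: d = 6.109553 in → contributes +57.52184 in⁴
  hole: d = -2.290447 in → contributes −1.749596 in⁴
Total I = 121.1021 in⁴.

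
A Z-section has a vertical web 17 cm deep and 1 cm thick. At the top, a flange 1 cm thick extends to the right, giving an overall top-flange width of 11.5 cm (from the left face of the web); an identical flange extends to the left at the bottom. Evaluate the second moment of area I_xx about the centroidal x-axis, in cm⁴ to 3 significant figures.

Treat the section as a set of non-overlapping primitives; coordinates are from the bounding-box lower-left.
Web: 1 × 17, A = 17 cm², y = 8.5 cm, Ī = 409.42 cm⁴.
Top flange (beyond web): 10.5 × 1, A = 10.5 cm², y = 16.5 cm, Ī = 0.875 cm⁴.
Bottom flange (beyond web): 10.5 × 1, A = 10.5 cm², y = 0.5 cm, Ī = 0.875 cm⁴.
Centroid: ȳ = ΣA·y / ΣA = 8.5 cm.
Transfer each piece to the centroidal x-axis using Ī + A·d² with d = y − 8.5:
  web: d = 0 cm → contributes +409.42 cm⁴
  top flange (beyond web): d = 8 cm → contributes +672.88 cm⁴
  bottom flange (beyond web): d = -8 cm → contributes +672.88 cm⁴
Total I = 1755.2 cm⁴.

I_xx ≈ 1760 cm⁴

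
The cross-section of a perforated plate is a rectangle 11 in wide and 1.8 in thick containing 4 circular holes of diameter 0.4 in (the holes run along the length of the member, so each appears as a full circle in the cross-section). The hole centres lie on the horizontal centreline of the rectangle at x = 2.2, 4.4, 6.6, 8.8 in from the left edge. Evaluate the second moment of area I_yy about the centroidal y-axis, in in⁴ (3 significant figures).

I_yy ≈ 197 in⁴

Break the section into simple shapes (no overlaps), measuring from the bottom-left corner of the bounding box.
Plate: 11 × 1.8, A = 19.8 in², x = 5.5 in, Ī = 199.65 in⁴.
Hole 1 (subtracted): ⌀0.4, A = 0.12566 in², x = 2.2 in, Ī = 0.0012566 in⁴.
Hole 2 (subtracted): ⌀0.4, A = 0.12566 in², x = 4.4 in, Ī = 0.0012566 in⁴.
Hole 3 (subtracted): ⌀0.4, A = 0.12566 in², x = 6.6 in, Ī = 0.0012566 in⁴.
Hole 4 (subtracted): ⌀0.4, A = 0.12566 in², x = 8.8 in, Ī = 0.0012566 in⁴.
By symmetry the centroid is at mid-width, x̄ = 5.5 in.
Transfer each piece to the centroidal y-axis using Ī + A·d² with d = x − 5.5:
  plate: d = 0 in → contributes +199.65 in⁴
  hole 1: d = -3.3 in → contributes −1.3697 in⁴
  hole 2: d = -1.1 in → contributes −0.15331 in⁴
  hole 3: d = 1.1 in → contributes −0.15331 in⁴
  hole 4: d = 3.3 in → contributes −1.3697 in⁴
Total I = 196.6 in⁴.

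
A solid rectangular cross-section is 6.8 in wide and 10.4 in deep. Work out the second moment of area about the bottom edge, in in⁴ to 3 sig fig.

The section: 6.8 × 10.4, A = 70.72 in², y = 5.2 in, Ī = 637.42 in⁴.
Transfer it to a horizontal axis along the bottom face using Ī + A·d² with d = y − 0:
  the section: d = 5.2 in → contributes +2549.7 in⁴
Total I = 2549.7 in⁴.

I_base ≈ 2550 in⁴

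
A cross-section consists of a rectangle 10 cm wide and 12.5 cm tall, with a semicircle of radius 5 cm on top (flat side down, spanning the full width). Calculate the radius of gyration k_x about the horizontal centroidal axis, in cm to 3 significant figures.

k_x ≈ 4.80 cm

Break the section into simple shapes (no overlaps), measuring from the bottom-left corner of the bounding box.
Rectangular body: 10 × 12.5, A = 125 cm², y = 6.25 cm, Ī = 1627.6 cm⁴.
Semicircular cap: semicircle r = 5, A = 39.27 cm², y = 14.622 cm, Ī = 68.598 cm⁴.
Centroid: ȳ = ΣA·y / ΣA = 8.2514 cm.
Transfer each piece to the horizontal centroidal axis using Ī + A·d² with d = y − 8.2514:
  rectangular body: d = -2.0014 cm → contributes +2128.3 cm⁴
  semicircular cap: d = 6.3707 cm → contributes +1662.4 cm⁴
Total I = 3790.7 cm⁴.
Radius of gyration: k = √(I/A) = √(3790.7 / 164.27) = 4.8037 cm.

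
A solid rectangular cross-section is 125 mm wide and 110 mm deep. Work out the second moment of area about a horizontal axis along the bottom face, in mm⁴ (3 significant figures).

The section: 125 × 110, A = 13 750 mm², y = 55 mm, Ī = 13 864 583 mm⁴.
Transfer it to a horizontal axis along the bottom face using Ī + A·d² with d = y − 0:
  the section: d = 55 mm → contributes +55 458 333 mm⁴
Total I = 55 458 333 mm⁴.

I_base ≈ 5.55 × 10⁷ mm⁴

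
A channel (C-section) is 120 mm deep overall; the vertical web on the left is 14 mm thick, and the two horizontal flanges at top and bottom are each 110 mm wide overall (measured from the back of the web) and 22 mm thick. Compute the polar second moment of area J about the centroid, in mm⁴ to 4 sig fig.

Split into non-overlapping primitives; take the origin at the lower-left of the bounding box.
Web: 14 × 120, A = 1 680 mm², y = 60 mm, Ī = 2 016 000 mm⁴.
Top flange (beyond web): 96 × 22, A = 2 112 mm², y = 109 mm, Ī = 85 184 mm⁴.
Bottom flange (beyond web): 96 × 22, A = 2 112 mm², y = 11 mm, Ī = 85 184 mm⁴.
By symmetry the centroid is at mid-height, ȳ = 60 mm.
Transfer each piece to the centroidal x-axis using Ī + A·d² with d = y − 60:
  web: d = 0 mm → contributes +2 016 000 mm⁴
  top flange (beyond web): d = 49 mm → contributes +5 156 096 mm⁴
  bottom flange (beyond web): d = -49 mm → contributes +5 156 096 mm⁴
Total I = 12 328 192 mm⁴.
For the y-axis: x̄ = 46.3496 mm.
Repeating about the centroidal y-axis gives I_y = 6 907 374 mm⁴.
Polar second moment: J = I_x + I_y = 19 235 566 mm⁴.

J ≈ 1.924 × 10⁷ mm⁴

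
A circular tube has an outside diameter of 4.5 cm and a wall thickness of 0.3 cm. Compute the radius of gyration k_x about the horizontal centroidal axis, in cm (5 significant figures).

k_x ≈ 1.4887 cm

Break the section into simple shapes (no overlaps), measuring from the bottom-left corner of the bounding box.
Outer circle: ⌀4.5, A = 15.90431 cm², y = 2.25 cm, Ī = 20.1289 cm⁴.
Bore (subtracted): ⌀3.9, A = 11.94591 cm², y = 2.25 cm, Ī = 11.35608 cm⁴.
By symmetry the centroid is at mid-height, ȳ = 2.25 cm.
All pieces are centred on the horizontal centroidal axis, so I = ΣĪ (holes subtracted) = 8.772819 cm⁴.
Radius of gyration: k = √(I/A) = √(8.772819 / 3.958407) = 1.488707 cm.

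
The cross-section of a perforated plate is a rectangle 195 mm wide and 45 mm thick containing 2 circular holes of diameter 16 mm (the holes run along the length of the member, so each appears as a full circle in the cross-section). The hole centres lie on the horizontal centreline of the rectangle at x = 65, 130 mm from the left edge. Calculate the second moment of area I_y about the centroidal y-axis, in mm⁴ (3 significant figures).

Treat the section as a set of non-overlapping primitives; coordinates are from the bounding-box lower-left.
Plate: 195 × 45, A = 8 775 mm², x = 97.5 mm, Ī = 27 805 781 mm⁴.
Hole 1 (subtracted): ⌀16, A = 201.06 mm², x = 65 mm, Ī = 3 217 mm⁴.
Hole 2 (subtracted): ⌀16, A = 201.06 mm², x = 130 mm, Ī = 3 217 mm⁴.
By symmetry the centroid is at mid-width, x̄ = 97.5 mm.
Transfer each piece to the centroidal y-axis using Ī + A·d² with d = x − 97.5:
  plate: d = 0 mm → contributes +27 805 781 mm⁴
  hole 1: d = -32.5 mm → contributes −215 589 mm⁴
  hole 2: d = 32.5 mm → contributes −215 589 mm⁴
Total I = 27 374 604 mm⁴.

I_y ≈ 2.74 × 10⁷ mm⁴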